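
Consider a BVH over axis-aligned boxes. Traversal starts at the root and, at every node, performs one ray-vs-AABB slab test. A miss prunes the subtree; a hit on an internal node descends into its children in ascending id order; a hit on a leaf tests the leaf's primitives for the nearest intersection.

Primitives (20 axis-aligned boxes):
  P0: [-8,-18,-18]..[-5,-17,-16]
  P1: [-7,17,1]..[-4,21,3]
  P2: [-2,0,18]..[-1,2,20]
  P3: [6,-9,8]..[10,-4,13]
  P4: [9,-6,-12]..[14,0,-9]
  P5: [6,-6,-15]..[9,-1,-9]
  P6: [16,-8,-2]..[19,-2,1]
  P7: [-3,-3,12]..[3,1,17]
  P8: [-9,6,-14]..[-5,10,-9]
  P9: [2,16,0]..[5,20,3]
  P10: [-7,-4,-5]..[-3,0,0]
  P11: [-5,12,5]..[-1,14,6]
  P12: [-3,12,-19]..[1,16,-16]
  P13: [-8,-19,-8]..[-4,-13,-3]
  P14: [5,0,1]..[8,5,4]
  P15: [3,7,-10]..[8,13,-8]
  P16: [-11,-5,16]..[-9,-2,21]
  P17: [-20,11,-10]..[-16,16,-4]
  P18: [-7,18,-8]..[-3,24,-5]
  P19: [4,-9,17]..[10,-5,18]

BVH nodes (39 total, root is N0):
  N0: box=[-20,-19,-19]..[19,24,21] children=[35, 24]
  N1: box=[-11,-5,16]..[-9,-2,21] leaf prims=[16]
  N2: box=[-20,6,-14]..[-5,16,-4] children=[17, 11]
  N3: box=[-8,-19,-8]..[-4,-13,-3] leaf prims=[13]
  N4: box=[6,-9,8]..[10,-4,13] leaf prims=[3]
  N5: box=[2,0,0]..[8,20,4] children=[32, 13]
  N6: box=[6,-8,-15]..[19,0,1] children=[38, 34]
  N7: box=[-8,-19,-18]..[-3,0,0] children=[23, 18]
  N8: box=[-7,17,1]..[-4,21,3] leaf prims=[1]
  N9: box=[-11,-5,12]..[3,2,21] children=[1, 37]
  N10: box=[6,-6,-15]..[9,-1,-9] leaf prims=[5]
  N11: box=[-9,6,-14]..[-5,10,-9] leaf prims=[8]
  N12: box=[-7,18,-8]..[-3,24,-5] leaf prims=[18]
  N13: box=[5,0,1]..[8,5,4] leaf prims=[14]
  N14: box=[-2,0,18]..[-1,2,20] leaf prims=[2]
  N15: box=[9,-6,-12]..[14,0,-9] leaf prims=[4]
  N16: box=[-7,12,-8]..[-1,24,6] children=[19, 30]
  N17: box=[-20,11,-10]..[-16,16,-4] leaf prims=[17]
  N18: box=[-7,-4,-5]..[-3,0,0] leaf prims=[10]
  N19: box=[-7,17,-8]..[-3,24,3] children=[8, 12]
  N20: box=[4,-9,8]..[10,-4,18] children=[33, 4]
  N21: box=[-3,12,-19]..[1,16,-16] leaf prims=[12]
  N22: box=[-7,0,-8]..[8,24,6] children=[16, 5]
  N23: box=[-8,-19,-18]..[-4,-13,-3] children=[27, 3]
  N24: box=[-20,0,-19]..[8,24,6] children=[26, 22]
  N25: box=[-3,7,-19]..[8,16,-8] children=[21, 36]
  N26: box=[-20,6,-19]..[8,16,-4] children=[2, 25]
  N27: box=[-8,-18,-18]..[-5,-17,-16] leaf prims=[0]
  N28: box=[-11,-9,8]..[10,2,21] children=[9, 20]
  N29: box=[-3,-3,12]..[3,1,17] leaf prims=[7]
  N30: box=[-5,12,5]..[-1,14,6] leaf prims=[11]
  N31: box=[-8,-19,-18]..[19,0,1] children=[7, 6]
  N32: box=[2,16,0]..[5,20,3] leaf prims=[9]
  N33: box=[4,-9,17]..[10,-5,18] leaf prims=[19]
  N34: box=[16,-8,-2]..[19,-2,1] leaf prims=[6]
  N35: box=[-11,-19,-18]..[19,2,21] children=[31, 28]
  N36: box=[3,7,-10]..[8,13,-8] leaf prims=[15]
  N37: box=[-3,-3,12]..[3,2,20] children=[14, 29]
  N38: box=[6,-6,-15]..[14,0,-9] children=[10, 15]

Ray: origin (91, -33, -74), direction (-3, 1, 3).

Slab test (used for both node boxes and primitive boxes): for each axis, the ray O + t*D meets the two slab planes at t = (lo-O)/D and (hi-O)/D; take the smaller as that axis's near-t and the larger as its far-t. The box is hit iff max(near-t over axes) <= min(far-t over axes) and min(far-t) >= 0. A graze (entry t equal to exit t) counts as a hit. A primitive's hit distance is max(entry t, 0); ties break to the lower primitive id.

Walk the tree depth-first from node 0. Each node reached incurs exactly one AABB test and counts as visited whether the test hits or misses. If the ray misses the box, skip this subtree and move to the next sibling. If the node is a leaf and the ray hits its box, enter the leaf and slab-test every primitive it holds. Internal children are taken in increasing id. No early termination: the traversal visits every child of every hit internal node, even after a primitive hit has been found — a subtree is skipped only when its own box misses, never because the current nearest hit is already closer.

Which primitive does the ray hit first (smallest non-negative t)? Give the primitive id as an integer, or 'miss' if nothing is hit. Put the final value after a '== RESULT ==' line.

Walk:
N0 x:[24,37] y:[14,57] z:[55/3,95/3] -> hit [24,95/3], descend [24, 35]
  N24 x:[83/3,37] y:[33,57] z:[55/3,80/3] -> miss, prune
  N35 x:[24,34] y:[14,35] z:[56/3,95/3] -> hit [24,95/3], descend [28, 31]
    N28 x:[27,34] y:[24,35] z:[82/3,95/3] -> hit [82/3,95/3], descend [9, 20]
      N9 x:[88/3,34] y:[28,35] z:[86/3,95/3] -> hit [88/3,95/3], descend [1, 37]
        N1 x:[100/3,34] y:[28,31] z:[30,95/3] -> miss, prune
        N37 x:[88/3,94/3] y:[30,35] z:[86/3,94/3] -> hit [30,94/3], descend [14, 29]
          N14 x:[92/3,31] y:[33,35] z:[92/3,94/3] -> miss, prune
          N29 x:[88/3,94/3] y:[30,34] z:[86/3,91/3] -> hit [30,91/3] leaf, test {P7@t=30}
      N20 x:[27,29] y:[24,29] z:[82/3,92/3] -> hit [82/3,29], descend [4, 33]
        N4 x:[27,85/3] y:[24,29] z:[82/3,29] -> hit [82/3,85/3] leaf, test {P3@t=82/3}
        N33 x:[27,29] y:[24,28] z:[91/3,92/3] -> miss, prune
    N31 x:[24,33] y:[14,33] z:[56/3,25] -> hit [24,25], descend [6, 7]
      N6 x:[24,85/3] y:[25,33] z:[59/3,25] -> hit [25,25], descend [34, 38]
        N34 x:[24,25] y:[25,31] z:[24,25] -> hit [25,25] leaf, test {P6@t=25}
        N38 x:[77/3,85/3] y:[27,33] z:[59/3,65/3] -> miss, prune
      N7 x:[94/3,33] y:[14,33] z:[56/3,74/3] -> miss, prune

Summary -> nodes [0, 24, 35, 28, 9, 1, 37, 14, 29, 20, 4, 33, 31, 6, 34, 38, 7]; box-tests=17; leaf-entries=3; first=P6

== RESULT ==
6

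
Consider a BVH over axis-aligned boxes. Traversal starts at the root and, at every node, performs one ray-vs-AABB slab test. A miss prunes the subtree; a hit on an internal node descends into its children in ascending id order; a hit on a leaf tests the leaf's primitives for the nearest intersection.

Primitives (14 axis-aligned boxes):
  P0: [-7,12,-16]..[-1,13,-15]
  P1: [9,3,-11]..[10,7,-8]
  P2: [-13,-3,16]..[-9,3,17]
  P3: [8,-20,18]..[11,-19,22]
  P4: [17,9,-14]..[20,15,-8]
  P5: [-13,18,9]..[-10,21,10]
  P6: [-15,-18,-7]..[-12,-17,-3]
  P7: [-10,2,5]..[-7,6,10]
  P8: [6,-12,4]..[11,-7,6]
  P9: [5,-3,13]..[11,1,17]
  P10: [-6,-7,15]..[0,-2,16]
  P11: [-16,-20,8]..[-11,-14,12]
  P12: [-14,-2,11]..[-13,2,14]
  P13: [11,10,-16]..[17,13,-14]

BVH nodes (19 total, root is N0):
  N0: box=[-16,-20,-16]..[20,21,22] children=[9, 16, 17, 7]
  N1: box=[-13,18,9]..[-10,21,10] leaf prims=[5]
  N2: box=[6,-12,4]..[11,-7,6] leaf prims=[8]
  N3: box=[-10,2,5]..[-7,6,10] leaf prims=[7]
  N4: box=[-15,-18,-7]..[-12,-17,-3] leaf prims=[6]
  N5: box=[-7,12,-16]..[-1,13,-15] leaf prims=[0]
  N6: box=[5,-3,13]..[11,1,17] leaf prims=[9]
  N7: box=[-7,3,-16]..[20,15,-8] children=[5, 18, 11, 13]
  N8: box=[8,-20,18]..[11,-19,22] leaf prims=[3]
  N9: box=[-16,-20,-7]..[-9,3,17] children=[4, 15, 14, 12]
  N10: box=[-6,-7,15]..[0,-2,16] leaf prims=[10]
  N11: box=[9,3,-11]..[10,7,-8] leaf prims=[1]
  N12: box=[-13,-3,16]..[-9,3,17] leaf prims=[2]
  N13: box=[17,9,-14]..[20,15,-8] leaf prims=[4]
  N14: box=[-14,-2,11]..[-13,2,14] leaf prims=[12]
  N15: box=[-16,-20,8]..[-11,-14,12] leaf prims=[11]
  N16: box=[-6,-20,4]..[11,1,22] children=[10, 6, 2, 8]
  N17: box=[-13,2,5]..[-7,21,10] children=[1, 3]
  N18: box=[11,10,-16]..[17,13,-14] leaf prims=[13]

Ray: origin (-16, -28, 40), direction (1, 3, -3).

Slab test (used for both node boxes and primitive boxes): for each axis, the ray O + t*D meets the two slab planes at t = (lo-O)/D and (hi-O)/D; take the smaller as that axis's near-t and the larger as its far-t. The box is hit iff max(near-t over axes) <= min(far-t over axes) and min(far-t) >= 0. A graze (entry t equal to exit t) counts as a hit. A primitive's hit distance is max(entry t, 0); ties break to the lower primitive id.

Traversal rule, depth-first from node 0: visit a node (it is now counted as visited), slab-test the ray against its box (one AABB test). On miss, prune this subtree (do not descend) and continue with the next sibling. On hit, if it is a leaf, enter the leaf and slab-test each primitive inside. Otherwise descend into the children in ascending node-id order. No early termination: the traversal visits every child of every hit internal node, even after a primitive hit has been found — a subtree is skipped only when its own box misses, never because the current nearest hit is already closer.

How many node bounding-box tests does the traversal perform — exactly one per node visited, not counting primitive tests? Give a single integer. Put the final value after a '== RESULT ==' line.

Traverse from the root:
N0 x:[0,36] y:[8/3,49/3] z:[6,56/3] -> hit [6,49/3], descend [7, 9, 16, 17]
  N7 x:[9,36] y:[31/3,43/3] z:[16,56/3] -> miss, prune
  N9 x:[0,7] y:[8/3,31/3] z:[23/3,47/3] -> miss, prune
  N16 x:[10,27] y:[8/3,29/3] z:[6,12] -> miss, prune
  N17 x:[3,9] y:[10,49/3] z:[10,35/3] -> miss, prune

5 AABB tests over nodes [0, 7, 9, 16, 17]; 0 leaves entered; closest miss.

== RESULT ==
5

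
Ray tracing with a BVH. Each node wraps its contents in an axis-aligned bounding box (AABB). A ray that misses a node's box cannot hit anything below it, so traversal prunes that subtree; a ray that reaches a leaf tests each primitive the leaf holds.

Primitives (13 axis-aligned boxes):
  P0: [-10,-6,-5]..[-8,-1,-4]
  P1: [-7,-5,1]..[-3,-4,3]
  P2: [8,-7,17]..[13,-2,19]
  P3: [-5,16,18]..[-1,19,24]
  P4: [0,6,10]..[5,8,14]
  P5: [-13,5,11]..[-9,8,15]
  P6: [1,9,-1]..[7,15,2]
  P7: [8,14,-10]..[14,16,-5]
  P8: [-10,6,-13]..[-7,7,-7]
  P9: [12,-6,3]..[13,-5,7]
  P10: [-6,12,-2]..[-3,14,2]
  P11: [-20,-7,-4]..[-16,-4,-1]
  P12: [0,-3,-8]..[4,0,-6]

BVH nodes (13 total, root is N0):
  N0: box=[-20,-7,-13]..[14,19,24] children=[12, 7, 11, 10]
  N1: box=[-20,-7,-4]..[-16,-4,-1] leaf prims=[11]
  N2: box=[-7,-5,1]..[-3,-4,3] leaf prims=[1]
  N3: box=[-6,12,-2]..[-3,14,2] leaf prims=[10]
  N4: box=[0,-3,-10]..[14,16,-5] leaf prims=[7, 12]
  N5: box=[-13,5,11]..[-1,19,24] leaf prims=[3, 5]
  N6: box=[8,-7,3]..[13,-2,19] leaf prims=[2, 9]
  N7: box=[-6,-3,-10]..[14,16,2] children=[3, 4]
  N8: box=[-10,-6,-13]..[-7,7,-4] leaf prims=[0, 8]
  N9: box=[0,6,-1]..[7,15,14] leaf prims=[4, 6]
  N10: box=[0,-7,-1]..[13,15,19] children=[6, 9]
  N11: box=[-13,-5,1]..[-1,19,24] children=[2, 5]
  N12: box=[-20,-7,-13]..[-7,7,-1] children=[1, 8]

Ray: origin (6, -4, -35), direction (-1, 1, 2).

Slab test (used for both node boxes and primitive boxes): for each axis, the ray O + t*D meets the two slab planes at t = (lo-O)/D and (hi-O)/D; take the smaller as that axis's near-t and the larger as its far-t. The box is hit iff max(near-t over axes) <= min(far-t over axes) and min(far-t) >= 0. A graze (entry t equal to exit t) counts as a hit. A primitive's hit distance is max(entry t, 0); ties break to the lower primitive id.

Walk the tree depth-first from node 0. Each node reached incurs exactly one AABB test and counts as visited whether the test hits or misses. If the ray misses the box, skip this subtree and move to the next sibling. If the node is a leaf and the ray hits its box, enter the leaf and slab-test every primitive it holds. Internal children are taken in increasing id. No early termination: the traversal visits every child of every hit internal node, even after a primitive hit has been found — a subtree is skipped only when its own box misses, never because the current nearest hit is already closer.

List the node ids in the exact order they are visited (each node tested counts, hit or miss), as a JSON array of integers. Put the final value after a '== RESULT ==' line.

Traverse from the root:
N0 x:[-8,26] y:[-3,23] z:[11,59/2] -> hit [11,23], descend [7, 10, 11, 12]
  N7 x:[-8,12] y:[1,20] z:[25/2,37/2] -> miss, prune
  N10 x:[-7,6] y:[-3,19] z:[17,27] -> miss, prune
  N11 x:[7,19] y:[-1,23] z:[18,59/2] -> hit [18,19], descend [2, 5]
    N2 x:[9,13] y:[-1,0] z:[18,19] -> miss, prune
    N5 x:[7,19] y:[9,23] z:[23,59/2] -> miss, prune
  N12 x:[13,26] y:[-3,11] z:[11,17] -> miss, prune

order=[0, 7, 10, 11, 2, 5, 12]  |boxes|=7  |leaves|=0  hit=miss

== RESULT ==
[0, 7, 10, 11, 2, 5, 12]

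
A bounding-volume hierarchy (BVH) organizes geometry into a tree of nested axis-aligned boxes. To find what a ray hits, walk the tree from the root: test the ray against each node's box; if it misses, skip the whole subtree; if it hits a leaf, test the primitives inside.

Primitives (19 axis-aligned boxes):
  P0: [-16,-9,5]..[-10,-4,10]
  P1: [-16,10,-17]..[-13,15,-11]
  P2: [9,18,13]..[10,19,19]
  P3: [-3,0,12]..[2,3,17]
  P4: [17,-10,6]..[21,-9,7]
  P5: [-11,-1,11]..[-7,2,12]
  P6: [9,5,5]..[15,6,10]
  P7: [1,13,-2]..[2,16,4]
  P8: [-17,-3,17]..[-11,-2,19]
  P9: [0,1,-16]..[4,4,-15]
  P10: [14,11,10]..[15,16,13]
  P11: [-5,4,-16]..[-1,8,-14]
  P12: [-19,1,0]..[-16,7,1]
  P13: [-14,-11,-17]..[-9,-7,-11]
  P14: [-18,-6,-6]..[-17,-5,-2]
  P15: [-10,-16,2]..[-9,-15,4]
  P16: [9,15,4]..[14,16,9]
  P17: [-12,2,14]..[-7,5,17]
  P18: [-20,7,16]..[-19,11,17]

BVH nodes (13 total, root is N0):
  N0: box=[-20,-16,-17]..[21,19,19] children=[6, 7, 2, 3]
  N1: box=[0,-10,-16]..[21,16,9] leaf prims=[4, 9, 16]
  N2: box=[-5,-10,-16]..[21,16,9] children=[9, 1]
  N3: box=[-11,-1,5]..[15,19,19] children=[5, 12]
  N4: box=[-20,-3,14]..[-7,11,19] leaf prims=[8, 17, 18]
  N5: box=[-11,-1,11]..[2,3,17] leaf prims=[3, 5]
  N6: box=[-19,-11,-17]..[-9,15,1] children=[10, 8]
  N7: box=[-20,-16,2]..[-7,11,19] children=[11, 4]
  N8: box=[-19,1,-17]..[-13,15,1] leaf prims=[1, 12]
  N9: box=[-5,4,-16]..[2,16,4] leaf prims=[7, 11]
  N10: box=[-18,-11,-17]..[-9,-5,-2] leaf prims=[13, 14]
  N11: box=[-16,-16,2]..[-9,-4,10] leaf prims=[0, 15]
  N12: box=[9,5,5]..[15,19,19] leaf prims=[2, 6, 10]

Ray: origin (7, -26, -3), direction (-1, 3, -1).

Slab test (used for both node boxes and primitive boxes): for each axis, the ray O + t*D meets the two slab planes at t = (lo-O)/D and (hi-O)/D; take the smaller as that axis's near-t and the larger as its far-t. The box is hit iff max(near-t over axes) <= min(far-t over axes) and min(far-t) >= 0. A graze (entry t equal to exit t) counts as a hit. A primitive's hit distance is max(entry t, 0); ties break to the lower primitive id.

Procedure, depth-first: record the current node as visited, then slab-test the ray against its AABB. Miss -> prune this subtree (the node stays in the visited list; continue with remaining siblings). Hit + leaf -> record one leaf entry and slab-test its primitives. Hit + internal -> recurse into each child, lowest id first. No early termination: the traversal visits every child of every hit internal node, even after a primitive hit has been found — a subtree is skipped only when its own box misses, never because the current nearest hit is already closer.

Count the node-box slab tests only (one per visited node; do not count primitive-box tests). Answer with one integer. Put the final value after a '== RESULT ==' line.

Trace the traversal:
N0 x:[-14,27] y:[10/3,15] z:[-22,14] -> hit [10/3,14], descend [2, 3, 6, 7]
  N2 x:[-14,12] y:[16/3,14] z:[-12,13] -> hit [16/3,12], descend [1, 9]
    N1 x:[-14,7] y:[16/3,14] z:[-12,13] -> hit [16/3,7] leaf, test {P4(miss), P9(miss), P16(miss)}
    N9 x:[5,12] y:[10,14] z:[-7,13] -> hit [10,12] leaf, test {P7(miss), P11@t=11}
  N3 x:[-8,18] y:[25/3,15] z:[-22,-8] -> miss, prune
  N6 x:[16,26] y:[5,41/3] z:[-4,14] -> miss, prune
  N7 x:[14,27] y:[10/3,37/3] z:[-22,-5] -> miss, prune

7 AABB tests over nodes [0, 2, 1, 9, 3, 6, 7]; 2 leaves entered; closest P11.

== RESULT ==
7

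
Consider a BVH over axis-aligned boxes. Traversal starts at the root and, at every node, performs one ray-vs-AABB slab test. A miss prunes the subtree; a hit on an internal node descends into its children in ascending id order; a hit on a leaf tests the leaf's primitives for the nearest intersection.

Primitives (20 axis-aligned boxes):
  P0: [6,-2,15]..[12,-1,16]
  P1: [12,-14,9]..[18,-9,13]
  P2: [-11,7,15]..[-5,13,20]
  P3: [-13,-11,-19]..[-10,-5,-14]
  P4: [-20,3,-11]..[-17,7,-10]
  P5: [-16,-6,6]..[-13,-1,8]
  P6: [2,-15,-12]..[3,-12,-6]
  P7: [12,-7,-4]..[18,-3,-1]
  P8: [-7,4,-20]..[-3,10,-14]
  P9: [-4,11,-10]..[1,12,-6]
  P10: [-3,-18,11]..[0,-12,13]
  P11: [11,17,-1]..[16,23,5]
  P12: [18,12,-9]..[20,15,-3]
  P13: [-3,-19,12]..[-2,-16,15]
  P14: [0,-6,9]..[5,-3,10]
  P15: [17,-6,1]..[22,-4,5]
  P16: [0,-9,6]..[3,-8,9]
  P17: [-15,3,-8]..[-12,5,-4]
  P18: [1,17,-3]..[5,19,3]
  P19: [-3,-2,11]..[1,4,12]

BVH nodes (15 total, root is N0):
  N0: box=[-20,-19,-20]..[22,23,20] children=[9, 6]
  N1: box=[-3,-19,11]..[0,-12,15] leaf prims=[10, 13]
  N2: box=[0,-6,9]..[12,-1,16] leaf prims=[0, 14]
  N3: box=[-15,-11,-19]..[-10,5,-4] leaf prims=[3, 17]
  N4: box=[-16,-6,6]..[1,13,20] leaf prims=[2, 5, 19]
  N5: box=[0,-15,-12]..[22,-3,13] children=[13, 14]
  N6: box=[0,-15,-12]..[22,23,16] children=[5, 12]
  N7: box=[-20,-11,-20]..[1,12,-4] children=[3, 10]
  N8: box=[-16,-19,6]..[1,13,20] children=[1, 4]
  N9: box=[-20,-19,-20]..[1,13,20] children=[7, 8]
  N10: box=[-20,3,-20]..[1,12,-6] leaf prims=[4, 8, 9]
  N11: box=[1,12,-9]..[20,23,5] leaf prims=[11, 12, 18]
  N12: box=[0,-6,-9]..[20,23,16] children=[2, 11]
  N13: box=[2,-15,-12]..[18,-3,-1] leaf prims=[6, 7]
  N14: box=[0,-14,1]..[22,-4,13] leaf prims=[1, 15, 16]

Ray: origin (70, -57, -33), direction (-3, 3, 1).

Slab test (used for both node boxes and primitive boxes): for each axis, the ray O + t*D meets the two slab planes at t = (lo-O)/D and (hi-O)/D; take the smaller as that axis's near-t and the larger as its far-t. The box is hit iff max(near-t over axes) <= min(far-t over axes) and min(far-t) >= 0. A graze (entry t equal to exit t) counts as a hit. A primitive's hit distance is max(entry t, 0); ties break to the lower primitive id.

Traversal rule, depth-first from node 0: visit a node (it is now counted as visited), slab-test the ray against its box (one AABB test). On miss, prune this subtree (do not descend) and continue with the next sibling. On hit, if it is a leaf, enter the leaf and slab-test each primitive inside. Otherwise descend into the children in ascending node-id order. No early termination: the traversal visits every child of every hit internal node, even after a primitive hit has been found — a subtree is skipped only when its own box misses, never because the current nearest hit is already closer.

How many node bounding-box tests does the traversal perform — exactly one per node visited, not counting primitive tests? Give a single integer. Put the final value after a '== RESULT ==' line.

Trace the traversal:
N0 x:[16,30] y:[38/3,80/3] z:[13,53] -> hit [16,80/3], descend [6, 9]
  N6 x:[16,70/3] y:[14,80/3] z:[21,49] -> hit [21,70/3], descend [5, 12]
    N5 x:[16,70/3] y:[14,18] z:[21,46] -> miss, prune
    N12 x:[50/3,70/3] y:[17,80/3] z:[24,49] -> miss, prune
  N9 x:[23,30] y:[38/3,70/3] z:[13,53] -> hit [23,70/3], descend [7, 8]
    N7 x:[23,30] y:[46/3,23] z:[13,29] -> hit [23,23], descend [3, 10]
      N3 x:[80/3,85/3] y:[46/3,62/3] z:[14,29] -> miss, prune
      N10 x:[23,30] y:[20,23] z:[13,27] -> hit [23,23] leaf, test {P4(miss), P8(miss), P9@t=23}
    N8 x:[23,86/3] y:[38/3,70/3] z:[39,53] -> miss, prune

Visited [0, 6, 5, 12, 9, 7, 3, 10, 8]. Tests: 9 box, 1 leaf. Nearest: P9.

== RESULT ==
9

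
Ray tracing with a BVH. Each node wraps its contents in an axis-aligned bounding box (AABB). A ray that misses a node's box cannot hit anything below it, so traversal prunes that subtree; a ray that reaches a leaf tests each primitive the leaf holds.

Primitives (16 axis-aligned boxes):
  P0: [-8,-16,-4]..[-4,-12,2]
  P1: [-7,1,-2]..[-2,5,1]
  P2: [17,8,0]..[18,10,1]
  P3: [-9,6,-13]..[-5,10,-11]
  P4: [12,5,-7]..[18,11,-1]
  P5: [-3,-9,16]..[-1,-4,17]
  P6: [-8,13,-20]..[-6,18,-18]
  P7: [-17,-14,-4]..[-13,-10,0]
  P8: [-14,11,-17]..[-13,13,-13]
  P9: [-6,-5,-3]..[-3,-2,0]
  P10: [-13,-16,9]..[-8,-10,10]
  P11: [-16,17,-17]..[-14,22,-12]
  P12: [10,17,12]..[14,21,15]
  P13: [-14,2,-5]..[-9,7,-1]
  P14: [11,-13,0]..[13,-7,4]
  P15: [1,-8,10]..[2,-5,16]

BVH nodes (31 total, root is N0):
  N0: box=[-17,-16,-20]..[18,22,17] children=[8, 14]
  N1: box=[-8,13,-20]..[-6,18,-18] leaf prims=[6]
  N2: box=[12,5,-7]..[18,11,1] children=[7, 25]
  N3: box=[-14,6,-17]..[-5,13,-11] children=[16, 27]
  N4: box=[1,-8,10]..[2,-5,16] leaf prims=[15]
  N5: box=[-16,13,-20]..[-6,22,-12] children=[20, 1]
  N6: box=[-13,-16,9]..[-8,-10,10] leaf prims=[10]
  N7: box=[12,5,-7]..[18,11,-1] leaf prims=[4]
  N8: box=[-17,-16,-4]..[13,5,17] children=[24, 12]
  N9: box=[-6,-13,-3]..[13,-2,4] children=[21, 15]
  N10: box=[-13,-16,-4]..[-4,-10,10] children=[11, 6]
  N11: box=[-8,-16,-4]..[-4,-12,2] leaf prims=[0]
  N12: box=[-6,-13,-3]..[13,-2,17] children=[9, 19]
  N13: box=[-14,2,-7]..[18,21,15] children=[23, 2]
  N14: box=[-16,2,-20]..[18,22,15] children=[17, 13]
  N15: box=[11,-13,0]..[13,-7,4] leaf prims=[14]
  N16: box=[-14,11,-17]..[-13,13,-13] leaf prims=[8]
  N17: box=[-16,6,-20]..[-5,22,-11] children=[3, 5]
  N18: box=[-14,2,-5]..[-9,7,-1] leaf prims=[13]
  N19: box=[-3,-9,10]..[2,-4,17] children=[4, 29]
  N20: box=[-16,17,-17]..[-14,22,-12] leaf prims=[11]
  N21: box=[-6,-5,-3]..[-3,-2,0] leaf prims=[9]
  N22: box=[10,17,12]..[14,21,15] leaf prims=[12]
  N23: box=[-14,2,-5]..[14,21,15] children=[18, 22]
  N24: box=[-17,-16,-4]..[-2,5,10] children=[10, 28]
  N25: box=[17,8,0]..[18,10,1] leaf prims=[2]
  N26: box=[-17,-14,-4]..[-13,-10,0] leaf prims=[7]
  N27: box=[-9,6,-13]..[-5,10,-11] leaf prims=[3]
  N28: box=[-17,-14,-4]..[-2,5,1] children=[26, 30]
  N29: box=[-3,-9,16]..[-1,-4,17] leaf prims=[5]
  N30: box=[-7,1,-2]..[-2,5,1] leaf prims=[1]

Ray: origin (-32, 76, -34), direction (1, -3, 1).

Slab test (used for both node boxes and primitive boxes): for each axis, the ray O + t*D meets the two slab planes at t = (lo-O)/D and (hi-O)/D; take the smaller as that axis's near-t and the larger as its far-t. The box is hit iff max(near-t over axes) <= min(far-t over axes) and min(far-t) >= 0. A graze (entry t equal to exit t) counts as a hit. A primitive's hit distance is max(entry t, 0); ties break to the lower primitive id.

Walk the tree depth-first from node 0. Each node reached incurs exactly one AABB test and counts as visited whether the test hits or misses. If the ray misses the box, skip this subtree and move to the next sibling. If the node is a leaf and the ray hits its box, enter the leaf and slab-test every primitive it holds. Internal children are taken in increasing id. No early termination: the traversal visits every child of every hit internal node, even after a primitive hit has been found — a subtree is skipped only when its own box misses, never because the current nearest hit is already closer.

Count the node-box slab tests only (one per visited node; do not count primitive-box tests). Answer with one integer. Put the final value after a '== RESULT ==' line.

Traverse from the root:
N0 x:[15,50] y:[18,92/3] z:[14,51] -> hit [18,92/3], descend [8, 14]
  N8 x:[15,45] y:[71/3,92/3] z:[30,51] -> hit [30,92/3], descend [12, 24]
    N12 x:[26,45] y:[26,89/3] z:[31,51] -> miss, prune
    N24 x:[15,30] y:[71/3,92/3] z:[30,44] -> hit [30,30], descend [10, 28]
      N10 x:[19,28] y:[86/3,92/3] z:[30,44] -> miss, prune
      N28 x:[15,30] y:[71/3,30] z:[30,35] -> hit [30,30], descend [26, 30]
        N26 x:[15,19] y:[86/3,30] z:[30,34] -> miss, prune
        N30 x:[25,30] y:[71/3,25] z:[32,35] -> miss, prune
  N14 x:[16,50] y:[18,74/3] z:[14,49] -> hit [18,74/3], descend [13, 17]
    N13 x:[18,50] y:[55/3,74/3] z:[27,49] -> miss, prune
    N17 x:[16,27] y:[18,70/3] z:[14,23] -> hit [18,23], descend [3, 5]
      N3 x:[18,27] y:[21,70/3] z:[17,23] -> hit [21,23], descend [16, 27]
        N16 x:[18,19] y:[21,65/3] z:[17,21] -> miss, prune
        N27 x:[23,27] y:[22,70/3] z:[21,23] -> hit [23,23] leaf, test {P3@t=23}
      N5 x:[16,26] y:[18,21] z:[14,22] -> hit [18,21], descend [1, 20]
        N1 x:[24,26] y:[58/3,21] z:[14,16] -> miss, prune
        N20 x:[16,18] y:[18,59/3] z:[17,22] -> hit [18,18] leaf, test {P11@t=18}

Visited [0, 8, 12, 24, 10, 28, 26, 30, 14, 13, 17, 3, 16, 27, 5, 1, 20]. Tests: 17 box, 2 leaf. Nearest: P11.

== RESULT ==
17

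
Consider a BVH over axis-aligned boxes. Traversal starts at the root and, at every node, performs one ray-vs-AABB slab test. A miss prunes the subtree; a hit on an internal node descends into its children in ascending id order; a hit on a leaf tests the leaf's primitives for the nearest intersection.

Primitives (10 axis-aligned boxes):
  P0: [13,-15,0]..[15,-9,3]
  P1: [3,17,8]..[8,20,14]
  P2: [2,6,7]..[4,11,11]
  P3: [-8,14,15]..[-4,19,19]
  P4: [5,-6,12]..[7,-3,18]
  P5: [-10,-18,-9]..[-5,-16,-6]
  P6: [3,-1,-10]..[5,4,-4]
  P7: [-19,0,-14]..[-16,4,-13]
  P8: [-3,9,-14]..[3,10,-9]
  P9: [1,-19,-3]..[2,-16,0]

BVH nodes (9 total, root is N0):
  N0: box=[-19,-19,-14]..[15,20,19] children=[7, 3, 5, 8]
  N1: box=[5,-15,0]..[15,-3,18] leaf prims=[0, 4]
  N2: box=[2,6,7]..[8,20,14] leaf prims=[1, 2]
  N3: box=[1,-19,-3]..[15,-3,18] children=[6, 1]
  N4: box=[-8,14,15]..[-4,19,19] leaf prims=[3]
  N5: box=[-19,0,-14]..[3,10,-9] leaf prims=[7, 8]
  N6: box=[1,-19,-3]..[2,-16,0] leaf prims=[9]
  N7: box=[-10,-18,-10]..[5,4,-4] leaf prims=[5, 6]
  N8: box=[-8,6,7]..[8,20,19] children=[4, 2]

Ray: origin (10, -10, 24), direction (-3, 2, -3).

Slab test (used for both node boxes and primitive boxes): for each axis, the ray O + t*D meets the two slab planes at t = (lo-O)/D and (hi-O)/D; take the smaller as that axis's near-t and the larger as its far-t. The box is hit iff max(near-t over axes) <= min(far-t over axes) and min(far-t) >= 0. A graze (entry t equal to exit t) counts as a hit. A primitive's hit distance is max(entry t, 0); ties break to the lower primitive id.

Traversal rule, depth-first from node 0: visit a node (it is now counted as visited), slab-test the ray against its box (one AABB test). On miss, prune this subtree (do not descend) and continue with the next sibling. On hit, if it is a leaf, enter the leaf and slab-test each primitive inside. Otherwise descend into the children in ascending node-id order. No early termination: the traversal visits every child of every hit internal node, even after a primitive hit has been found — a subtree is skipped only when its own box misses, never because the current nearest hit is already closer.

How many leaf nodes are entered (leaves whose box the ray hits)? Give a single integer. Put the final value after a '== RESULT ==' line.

Trace the traversal:
N0 x:[-5/3,29/3] y:[-9/2,15] z:[5/3,38/3] -> hit [5/3,29/3], descend [3, 5, 7, 8]
  N3 x:[-5/3,3] y:[-9/2,7/2] z:[2,9] -> hit [2,3], descend [1, 6]
    N1 x:[-5/3,5/3] y:[-5/2,7/2] z:[2,8] -> miss, prune
    N6 x:[8/3,3] y:[-9/2,-3] z:[8,9] -> miss, prune
  N5 x:[7/3,29/3] y:[5,10] z:[11,38/3] -> miss, prune
  N7 x:[5/3,20/3] y:[-4,7] z:[28/3,34/3] -> miss, prune
  N8 x:[2/3,6] y:[8,15] z:[5/3,17/3] -> miss, prune

Summary -> nodes [0, 3, 1, 6, 5, 7, 8]; box-tests=7; leaf-entries=0; first=miss

== RESULT ==
0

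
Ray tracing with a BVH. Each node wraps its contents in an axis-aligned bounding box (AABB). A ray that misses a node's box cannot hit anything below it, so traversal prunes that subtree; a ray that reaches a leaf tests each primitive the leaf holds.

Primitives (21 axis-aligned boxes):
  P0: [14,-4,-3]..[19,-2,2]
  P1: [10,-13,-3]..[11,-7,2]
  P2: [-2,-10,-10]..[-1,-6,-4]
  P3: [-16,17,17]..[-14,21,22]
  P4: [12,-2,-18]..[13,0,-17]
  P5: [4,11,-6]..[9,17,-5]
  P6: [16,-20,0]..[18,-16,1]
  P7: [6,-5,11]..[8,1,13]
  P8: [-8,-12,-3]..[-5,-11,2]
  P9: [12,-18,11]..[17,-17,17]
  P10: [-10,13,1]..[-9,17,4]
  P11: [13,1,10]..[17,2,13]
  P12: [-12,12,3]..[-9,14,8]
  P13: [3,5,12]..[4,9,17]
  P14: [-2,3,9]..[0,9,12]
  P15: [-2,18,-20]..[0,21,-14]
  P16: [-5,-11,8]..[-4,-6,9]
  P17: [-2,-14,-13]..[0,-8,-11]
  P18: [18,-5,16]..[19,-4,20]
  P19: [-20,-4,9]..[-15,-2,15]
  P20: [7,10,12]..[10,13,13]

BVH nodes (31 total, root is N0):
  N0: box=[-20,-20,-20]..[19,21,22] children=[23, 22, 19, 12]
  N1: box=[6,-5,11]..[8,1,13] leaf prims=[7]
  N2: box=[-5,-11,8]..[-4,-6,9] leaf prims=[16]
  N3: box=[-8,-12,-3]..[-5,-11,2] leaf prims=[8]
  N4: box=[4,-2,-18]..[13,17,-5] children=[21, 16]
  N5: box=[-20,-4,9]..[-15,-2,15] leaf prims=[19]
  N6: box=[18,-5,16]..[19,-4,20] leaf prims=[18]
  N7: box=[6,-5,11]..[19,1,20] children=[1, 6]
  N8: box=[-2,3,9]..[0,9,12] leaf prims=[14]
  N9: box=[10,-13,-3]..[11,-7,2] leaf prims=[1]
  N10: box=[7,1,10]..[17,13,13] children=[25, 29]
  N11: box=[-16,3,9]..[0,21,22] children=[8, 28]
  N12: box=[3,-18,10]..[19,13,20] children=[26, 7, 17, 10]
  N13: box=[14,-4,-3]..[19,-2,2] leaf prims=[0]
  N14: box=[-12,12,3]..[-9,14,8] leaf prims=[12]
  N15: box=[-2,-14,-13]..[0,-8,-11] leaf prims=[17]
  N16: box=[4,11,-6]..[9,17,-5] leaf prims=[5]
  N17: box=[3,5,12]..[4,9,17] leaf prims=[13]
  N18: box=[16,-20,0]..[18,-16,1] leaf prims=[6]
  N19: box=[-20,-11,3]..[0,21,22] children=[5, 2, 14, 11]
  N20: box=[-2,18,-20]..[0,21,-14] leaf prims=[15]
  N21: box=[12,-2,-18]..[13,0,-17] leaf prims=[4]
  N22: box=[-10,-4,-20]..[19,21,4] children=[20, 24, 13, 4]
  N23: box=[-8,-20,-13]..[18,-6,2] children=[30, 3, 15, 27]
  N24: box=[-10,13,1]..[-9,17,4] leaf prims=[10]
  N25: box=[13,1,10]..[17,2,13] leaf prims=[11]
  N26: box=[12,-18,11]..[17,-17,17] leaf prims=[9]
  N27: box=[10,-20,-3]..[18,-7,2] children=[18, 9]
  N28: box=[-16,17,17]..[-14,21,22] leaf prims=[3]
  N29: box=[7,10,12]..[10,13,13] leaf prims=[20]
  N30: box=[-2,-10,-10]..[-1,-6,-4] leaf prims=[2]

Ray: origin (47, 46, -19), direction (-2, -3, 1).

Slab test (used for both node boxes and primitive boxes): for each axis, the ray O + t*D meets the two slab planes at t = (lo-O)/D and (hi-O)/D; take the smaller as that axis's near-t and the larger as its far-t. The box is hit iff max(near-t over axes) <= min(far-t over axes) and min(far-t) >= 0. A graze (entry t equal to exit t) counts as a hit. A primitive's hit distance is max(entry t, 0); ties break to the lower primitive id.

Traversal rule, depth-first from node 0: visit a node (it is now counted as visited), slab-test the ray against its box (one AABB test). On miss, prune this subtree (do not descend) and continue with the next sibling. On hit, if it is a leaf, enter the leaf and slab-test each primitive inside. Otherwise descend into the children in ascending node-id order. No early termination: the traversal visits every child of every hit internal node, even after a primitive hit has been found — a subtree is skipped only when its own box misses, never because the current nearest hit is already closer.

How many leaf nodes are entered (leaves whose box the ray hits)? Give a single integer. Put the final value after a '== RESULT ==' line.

Trace the traversal:
N0 x:[14,67/2] y:[25/3,22] z:[-1,41] -> hit [14,22], descend [12, 19, 22, 23]
  N12 x:[14,22] y:[11,64/3] z:[29,39] -> miss, prune
  N19 x:[47/2,67/2] y:[25/3,19] z:[22,41] -> miss, prune
  N22 x:[14,57/2] y:[25/3,50/3] z:[-1,23] -> hit [14,50/3], descend [4, 13, 20, 24]
    N4 x:[17,43/2] y:[29/3,16] z:[1,14] -> miss, prune
    N13 x:[14,33/2] y:[16,50/3] z:[16,21] -> hit [16,33/2] leaf, test {P0@t=16}
    N20 x:[47/2,49/2] y:[25/3,28/3] z:[-1,5] -> miss, prune
    N24 x:[28,57/2] y:[29/3,11] z:[20,23] -> miss, prune
  N23 x:[29/2,55/2] y:[52/3,22] z:[6,21] -> hit [52/3,21], descend [3, 15, 27, 30]
    N3 x:[26,55/2] y:[19,58/3] z:[16,21] -> miss, prune
    N15 x:[47/2,49/2] y:[18,20] z:[6,8] -> miss, prune
    N27 x:[29/2,37/2] y:[53/3,22] z:[16,21] -> hit [53/3,37/2], descend [9, 18]
      N9 x:[18,37/2] y:[53/3,59/3] z:[16,21] -> hit [18,37/2] leaf, test {P1@t=18}
      N18 x:[29/2,31/2] y:[62/3,22] z:[19,20] -> miss, prune
    N30 x:[24,49/2] y:[52/3,56/3] z:[9,15] -> miss, prune

Visited [0, 12, 19, 22, 4, 13, 20, 24, 23, 3, 15, 27, 9, 18, 30]. Tests: 15 box, 2 leaf. Nearest: P0.

== RESULT ==
2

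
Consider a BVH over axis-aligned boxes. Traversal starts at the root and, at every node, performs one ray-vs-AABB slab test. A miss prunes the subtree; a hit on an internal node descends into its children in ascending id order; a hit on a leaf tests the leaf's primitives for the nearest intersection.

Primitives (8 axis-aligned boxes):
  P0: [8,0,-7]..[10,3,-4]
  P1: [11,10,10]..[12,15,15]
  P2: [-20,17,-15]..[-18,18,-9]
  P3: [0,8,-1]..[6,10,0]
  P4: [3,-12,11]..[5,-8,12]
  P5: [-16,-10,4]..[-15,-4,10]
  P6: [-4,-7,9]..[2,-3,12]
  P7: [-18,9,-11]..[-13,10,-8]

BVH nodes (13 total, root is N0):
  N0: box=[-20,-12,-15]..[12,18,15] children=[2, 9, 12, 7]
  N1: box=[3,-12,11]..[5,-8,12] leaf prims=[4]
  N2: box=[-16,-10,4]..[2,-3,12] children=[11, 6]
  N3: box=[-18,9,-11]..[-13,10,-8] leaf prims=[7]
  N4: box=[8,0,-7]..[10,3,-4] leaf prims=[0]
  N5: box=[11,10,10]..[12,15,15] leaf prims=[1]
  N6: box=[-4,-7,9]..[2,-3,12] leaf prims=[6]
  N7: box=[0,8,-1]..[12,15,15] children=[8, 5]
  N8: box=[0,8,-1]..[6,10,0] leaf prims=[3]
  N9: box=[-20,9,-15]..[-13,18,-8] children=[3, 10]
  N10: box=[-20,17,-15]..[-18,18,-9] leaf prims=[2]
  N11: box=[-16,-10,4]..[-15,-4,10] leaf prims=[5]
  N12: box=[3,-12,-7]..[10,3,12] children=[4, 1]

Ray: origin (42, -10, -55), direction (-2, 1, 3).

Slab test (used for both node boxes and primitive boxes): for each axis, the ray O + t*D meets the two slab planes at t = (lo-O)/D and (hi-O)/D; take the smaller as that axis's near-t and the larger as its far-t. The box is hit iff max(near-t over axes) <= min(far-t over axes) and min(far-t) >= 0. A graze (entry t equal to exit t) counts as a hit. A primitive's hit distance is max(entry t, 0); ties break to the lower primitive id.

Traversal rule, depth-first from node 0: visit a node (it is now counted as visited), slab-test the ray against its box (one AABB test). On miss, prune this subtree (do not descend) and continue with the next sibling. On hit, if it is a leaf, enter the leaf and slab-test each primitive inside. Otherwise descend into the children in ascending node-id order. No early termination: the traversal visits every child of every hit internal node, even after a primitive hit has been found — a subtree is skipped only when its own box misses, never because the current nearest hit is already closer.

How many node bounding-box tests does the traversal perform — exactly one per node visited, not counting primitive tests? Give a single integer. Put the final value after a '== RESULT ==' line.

Walk:
N0 x:[15,31] y:[-2,28] z:[40/3,70/3] -> hit [15,70/3], descend [2, 7, 9, 12]
  N2 x:[20,29] y:[0,7] z:[59/3,67/3] -> miss, prune
  N7 x:[15,21] y:[18,25] z:[18,70/3] -> hit [18,21], descend [5, 8]
    N5 x:[15,31/2] y:[20,25] z:[65/3,70/3] -> miss, prune
    N8 x:[18,21] y:[18,20] z:[18,55/3] -> hit [18,55/3] leaf, test {P3@t=18}
  N9 x:[55/2,31] y:[19,28] z:[40/3,47/3] -> miss, prune
  N12 x:[16,39/2] y:[-2,13] z:[16,67/3] -> miss, prune

Visited [0, 2, 7, 5, 8, 9, 12]. Tests: 7 box, 1 leaf. Nearest: P3.

== RESULT ==
7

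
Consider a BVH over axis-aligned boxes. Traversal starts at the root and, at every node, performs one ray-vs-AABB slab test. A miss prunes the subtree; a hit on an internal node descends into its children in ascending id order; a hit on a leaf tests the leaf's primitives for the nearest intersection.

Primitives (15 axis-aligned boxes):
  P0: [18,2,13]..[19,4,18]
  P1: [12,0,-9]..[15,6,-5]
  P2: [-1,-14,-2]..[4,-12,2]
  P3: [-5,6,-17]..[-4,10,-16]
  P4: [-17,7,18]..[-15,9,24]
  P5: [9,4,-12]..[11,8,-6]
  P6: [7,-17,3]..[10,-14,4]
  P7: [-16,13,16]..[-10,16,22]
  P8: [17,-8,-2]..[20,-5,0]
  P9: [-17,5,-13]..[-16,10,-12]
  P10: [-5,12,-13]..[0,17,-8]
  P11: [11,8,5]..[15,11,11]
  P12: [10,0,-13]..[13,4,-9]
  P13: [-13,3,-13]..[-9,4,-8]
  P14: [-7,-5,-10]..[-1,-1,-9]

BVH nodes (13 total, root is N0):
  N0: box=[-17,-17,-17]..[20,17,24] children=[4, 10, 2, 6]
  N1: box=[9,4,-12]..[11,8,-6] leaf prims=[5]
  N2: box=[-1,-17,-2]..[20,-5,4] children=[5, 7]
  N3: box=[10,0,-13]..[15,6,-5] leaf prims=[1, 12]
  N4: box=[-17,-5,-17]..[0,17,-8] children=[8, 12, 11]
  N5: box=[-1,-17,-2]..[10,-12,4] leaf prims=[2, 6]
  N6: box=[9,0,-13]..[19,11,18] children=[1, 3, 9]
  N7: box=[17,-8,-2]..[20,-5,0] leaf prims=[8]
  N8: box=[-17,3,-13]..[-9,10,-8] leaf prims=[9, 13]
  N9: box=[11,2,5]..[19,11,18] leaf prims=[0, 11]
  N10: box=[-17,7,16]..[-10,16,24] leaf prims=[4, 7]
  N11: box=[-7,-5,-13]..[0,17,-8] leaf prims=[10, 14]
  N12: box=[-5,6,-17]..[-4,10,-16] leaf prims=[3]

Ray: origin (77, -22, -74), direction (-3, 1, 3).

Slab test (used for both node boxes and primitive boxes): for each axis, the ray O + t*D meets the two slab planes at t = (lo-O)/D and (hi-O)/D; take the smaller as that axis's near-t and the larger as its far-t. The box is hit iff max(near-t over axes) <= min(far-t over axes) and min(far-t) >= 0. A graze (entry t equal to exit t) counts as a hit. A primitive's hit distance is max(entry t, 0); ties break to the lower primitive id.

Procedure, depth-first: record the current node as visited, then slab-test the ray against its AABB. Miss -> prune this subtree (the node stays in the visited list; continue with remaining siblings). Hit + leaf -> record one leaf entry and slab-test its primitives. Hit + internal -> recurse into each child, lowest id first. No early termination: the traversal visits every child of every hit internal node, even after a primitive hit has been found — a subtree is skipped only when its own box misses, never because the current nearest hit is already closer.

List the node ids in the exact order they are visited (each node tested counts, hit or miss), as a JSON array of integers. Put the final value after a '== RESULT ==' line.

Walk:
N0 x:[19,94/3] y:[5,39] z:[19,98/3] -> hit [19,94/3], descend [2, 4, 6, 10]
  N2 x:[19,26] y:[5,17] z:[24,26] -> miss, prune
  N4 x:[77/3,94/3] y:[17,39] z:[19,22] -> miss, prune
  N6 x:[58/3,68/3] y:[22,33] z:[61/3,92/3] -> hit [22,68/3], descend [1, 3, 9]
    N1 x:[22,68/3] y:[26,30] z:[62/3,68/3] -> miss, prune
    N3 x:[62/3,67/3] y:[22,28] z:[61/3,23] -> hit [22,67/3] leaf, test {P1(miss), P12(miss)}
    N9 x:[58/3,22] y:[24,33] z:[79/3,92/3] -> miss, prune
  N10 x:[29,94/3] y:[29,38] z:[30,98/3] -> hit [30,94/3] leaf, test {P4@t=92/3, P7(miss)}

order=[0, 2, 4, 6, 1, 3, 9, 10]  |boxes|=8  |leaves|=2  hit=P4

== RESULT ==
[0, 2, 4, 6, 1, 3, 9, 10]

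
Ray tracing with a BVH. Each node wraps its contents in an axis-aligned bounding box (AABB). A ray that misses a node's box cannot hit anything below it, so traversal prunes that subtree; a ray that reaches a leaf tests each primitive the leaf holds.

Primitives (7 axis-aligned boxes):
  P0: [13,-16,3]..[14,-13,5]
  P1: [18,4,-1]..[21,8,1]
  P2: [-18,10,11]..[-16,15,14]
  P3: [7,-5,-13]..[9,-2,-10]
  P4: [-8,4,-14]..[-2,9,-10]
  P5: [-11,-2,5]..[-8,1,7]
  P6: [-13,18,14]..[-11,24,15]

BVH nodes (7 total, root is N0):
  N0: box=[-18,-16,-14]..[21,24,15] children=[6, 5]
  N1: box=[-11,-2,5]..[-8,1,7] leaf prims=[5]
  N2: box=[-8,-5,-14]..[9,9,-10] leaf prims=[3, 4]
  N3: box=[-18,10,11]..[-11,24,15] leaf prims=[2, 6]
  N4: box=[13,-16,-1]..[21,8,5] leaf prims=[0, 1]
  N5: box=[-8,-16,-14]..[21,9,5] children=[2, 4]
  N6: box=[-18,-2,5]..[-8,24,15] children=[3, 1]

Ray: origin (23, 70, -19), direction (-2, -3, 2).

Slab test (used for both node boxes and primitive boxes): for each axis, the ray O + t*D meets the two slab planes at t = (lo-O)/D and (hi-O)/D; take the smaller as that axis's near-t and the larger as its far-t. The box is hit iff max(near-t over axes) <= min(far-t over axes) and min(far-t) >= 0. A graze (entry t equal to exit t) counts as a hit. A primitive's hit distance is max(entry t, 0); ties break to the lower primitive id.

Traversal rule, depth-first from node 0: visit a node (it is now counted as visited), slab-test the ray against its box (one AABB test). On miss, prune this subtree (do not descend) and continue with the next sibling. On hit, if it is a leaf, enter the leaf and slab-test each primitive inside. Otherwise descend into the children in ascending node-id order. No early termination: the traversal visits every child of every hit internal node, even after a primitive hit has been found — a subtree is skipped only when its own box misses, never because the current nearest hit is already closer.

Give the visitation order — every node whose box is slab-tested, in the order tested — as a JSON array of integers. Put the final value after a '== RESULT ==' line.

Walk:
N0 x:[1,41/2] y:[46/3,86/3] z:[5/2,17] -> hit [46/3,17], descend [5, 6]
  N5 x:[1,31/2] y:[61/3,86/3] z:[5/2,12] -> miss, prune
  N6 x:[31/2,41/2] y:[46/3,24] z:[12,17] -> hit [31/2,17], descend [1, 3]
    N1 x:[31/2,17] y:[23,24] z:[12,13] -> miss, prune
    N3 x:[17,41/2] y:[46/3,20] z:[15,17] -> hit [17,17] leaf, test {P2(miss), P6@t=17}

5 AABB tests over nodes [0, 5, 6, 1, 3]; 1 leaf entered; closest P6.

== RESULT ==
[0, 5, 6, 1, 3]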